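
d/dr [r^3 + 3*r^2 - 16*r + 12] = 3*r^2 + 6*r - 16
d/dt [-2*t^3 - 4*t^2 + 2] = 2*t*(-3*t - 4)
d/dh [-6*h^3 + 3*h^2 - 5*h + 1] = -18*h^2 + 6*h - 5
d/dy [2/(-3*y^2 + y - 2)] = 2*(6*y - 1)/(3*y^2 - y + 2)^2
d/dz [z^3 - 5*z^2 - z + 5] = 3*z^2 - 10*z - 1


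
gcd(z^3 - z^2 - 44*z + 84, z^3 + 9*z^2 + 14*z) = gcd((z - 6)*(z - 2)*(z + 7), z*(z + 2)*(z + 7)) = z + 7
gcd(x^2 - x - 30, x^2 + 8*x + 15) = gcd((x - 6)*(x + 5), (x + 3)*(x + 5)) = x + 5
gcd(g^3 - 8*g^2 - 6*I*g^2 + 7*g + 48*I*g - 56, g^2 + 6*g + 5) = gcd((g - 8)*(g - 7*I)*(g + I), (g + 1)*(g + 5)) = 1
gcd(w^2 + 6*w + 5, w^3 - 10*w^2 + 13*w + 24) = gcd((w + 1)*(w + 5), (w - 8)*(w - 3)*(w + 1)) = w + 1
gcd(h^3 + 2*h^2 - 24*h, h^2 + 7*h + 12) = 1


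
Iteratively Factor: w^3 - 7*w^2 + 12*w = (w - 3)*(w^2 - 4*w) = w*(w - 3)*(w - 4)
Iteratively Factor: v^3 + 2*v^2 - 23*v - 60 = (v + 4)*(v^2 - 2*v - 15) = (v - 5)*(v + 4)*(v + 3)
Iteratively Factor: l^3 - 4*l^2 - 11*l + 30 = (l + 3)*(l^2 - 7*l + 10) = (l - 5)*(l + 3)*(l - 2)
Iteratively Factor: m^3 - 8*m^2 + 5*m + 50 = (m + 2)*(m^2 - 10*m + 25) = (m - 5)*(m + 2)*(m - 5)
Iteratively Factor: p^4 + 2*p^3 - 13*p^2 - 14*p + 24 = (p - 3)*(p^3 + 5*p^2 + 2*p - 8) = (p - 3)*(p + 4)*(p^2 + p - 2) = (p - 3)*(p + 2)*(p + 4)*(p - 1)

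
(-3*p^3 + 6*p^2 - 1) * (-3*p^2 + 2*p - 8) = 9*p^5 - 24*p^4 + 36*p^3 - 45*p^2 - 2*p + 8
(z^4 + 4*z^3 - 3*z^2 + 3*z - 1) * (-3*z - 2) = -3*z^5 - 14*z^4 + z^3 - 3*z^2 - 3*z + 2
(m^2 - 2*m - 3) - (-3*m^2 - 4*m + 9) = 4*m^2 + 2*m - 12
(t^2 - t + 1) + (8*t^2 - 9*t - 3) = 9*t^2 - 10*t - 2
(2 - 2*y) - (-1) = 3 - 2*y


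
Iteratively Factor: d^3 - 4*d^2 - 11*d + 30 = (d - 5)*(d^2 + d - 6) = (d - 5)*(d + 3)*(d - 2)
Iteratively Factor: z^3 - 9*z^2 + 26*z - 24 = (z - 3)*(z^2 - 6*z + 8) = (z - 4)*(z - 3)*(z - 2)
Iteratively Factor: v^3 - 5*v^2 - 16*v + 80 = (v - 5)*(v^2 - 16) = (v - 5)*(v - 4)*(v + 4)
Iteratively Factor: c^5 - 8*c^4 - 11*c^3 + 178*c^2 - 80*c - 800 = (c - 4)*(c^4 - 4*c^3 - 27*c^2 + 70*c + 200) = (c - 4)*(c + 4)*(c^3 - 8*c^2 + 5*c + 50) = (c - 5)*(c - 4)*(c + 4)*(c^2 - 3*c - 10) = (c - 5)*(c - 4)*(c + 2)*(c + 4)*(c - 5)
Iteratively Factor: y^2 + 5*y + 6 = (y + 3)*(y + 2)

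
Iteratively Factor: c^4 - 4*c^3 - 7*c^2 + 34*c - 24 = (c - 2)*(c^3 - 2*c^2 - 11*c + 12) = (c - 4)*(c - 2)*(c^2 + 2*c - 3) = (c - 4)*(c - 2)*(c - 1)*(c + 3)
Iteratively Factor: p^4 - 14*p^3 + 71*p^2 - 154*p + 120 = (p - 2)*(p^3 - 12*p^2 + 47*p - 60) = (p - 5)*(p - 2)*(p^2 - 7*p + 12) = (p - 5)*(p - 4)*(p - 2)*(p - 3)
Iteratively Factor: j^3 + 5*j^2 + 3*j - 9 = (j + 3)*(j^2 + 2*j - 3) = (j + 3)^2*(j - 1)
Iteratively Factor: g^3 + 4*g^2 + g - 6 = (g + 2)*(g^2 + 2*g - 3) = (g - 1)*(g + 2)*(g + 3)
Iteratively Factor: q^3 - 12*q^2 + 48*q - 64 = (q - 4)*(q^2 - 8*q + 16) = (q - 4)^2*(q - 4)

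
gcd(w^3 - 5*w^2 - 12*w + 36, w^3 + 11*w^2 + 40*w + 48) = w + 3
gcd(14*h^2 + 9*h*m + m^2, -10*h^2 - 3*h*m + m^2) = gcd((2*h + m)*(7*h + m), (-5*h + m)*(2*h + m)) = 2*h + m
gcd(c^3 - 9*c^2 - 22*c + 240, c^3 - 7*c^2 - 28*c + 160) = c^2 - 3*c - 40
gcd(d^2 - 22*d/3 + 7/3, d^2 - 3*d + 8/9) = d - 1/3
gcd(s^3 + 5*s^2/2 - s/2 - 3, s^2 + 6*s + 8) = s + 2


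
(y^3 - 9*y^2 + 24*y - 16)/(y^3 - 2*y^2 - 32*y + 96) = (y - 1)/(y + 6)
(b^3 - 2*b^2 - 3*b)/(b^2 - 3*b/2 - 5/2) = 2*b*(b - 3)/(2*b - 5)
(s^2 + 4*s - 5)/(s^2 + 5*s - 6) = (s + 5)/(s + 6)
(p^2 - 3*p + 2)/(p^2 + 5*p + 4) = (p^2 - 3*p + 2)/(p^2 + 5*p + 4)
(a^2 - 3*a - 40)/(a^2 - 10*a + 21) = (a^2 - 3*a - 40)/(a^2 - 10*a + 21)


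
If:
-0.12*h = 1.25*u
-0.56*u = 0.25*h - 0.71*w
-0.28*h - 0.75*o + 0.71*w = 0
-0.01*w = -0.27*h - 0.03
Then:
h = -0.11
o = 0.01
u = 0.01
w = -0.03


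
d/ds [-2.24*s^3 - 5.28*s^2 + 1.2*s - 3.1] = -6.72*s^2 - 10.56*s + 1.2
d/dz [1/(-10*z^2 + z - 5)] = (20*z - 1)/(10*z^2 - z + 5)^2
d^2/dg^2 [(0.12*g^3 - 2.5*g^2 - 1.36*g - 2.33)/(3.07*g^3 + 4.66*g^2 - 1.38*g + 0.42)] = (-3.5527136788005e-15*g^7 - 50.5579879999999*g^6 - 73.8568319999997*g^5 - 445.664532*g^4 - 590.962792*g^3 - 194.372724*g^2 + 124.026156*g - 2.212464)/(28.934443*g^9 + 131.760102*g^8 + 160.98159*g^7 - 5.38526599999999*g^6 - 36.311436*g^5 + 43.308936*g^4 - 17.209044*g^3 + 4.865616*g^2 - 0.730296*g + 0.074088)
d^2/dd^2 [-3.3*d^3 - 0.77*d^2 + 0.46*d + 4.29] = -19.8*d - 1.54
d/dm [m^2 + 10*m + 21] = 2*m + 10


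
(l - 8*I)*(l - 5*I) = l^2 - 13*I*l - 40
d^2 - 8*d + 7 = (d - 7)*(d - 1)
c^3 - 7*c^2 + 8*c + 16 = (c - 4)^2*(c + 1)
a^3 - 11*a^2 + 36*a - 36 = (a - 6)*(a - 3)*(a - 2)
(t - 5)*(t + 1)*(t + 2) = t^3 - 2*t^2 - 13*t - 10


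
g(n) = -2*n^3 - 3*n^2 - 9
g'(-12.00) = -792.00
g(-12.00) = 3015.00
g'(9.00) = -540.00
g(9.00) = -1710.00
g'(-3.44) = -50.36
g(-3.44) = 36.91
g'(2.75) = -61.88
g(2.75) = -73.28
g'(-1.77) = -8.18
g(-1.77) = -7.31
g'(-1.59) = -5.63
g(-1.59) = -8.54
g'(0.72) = -7.43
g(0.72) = -11.30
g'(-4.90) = -114.66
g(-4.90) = 154.27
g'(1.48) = -22.02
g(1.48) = -22.05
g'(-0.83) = 0.85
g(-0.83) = -9.92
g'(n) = -6*n^2 - 6*n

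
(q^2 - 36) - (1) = q^2 - 37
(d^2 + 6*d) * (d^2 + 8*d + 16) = d^4 + 14*d^3 + 64*d^2 + 96*d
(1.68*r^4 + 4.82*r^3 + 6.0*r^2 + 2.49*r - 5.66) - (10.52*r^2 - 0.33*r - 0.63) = 1.68*r^4 + 4.82*r^3 - 4.52*r^2 + 2.82*r - 5.03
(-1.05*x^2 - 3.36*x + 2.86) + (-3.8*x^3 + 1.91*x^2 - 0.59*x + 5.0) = -3.8*x^3 + 0.86*x^2 - 3.95*x + 7.86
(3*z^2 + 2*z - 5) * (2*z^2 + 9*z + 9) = 6*z^4 + 31*z^3 + 35*z^2 - 27*z - 45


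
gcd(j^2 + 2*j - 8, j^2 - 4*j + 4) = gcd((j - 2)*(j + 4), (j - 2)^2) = j - 2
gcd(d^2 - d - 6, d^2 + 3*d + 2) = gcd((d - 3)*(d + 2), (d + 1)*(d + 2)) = d + 2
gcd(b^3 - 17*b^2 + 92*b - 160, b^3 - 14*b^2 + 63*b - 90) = b - 5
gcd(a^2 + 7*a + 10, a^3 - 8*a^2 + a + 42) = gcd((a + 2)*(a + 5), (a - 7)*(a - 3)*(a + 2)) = a + 2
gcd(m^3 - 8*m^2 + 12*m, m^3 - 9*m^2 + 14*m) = m^2 - 2*m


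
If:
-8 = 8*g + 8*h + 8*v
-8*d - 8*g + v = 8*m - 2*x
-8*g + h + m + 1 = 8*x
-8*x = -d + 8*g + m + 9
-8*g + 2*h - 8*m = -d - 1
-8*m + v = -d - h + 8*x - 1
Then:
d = 15909/6349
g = -8543/6349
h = -46821/6349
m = -380/6349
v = 49015/6349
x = 6873/12698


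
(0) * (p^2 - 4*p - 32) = 0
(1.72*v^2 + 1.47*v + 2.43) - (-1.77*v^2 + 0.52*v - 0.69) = 3.49*v^2 + 0.95*v + 3.12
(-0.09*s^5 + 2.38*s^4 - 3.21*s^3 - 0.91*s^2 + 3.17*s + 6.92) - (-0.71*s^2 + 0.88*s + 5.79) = -0.09*s^5 + 2.38*s^4 - 3.21*s^3 - 0.2*s^2 + 2.29*s + 1.13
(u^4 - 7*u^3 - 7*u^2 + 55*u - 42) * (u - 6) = u^5 - 13*u^4 + 35*u^3 + 97*u^2 - 372*u + 252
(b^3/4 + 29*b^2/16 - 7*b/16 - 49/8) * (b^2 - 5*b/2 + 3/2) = b^5/4 + 19*b^4/16 - 147*b^3/32 - 37*b^2/16 + 469*b/32 - 147/16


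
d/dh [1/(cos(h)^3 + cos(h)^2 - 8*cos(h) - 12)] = (3*cos(h) - 4)*sin(h)/((cos(h) - 3)^2*(cos(h) + 2)^3)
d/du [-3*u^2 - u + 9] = -6*u - 1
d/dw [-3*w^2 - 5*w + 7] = -6*w - 5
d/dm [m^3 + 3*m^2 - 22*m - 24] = 3*m^2 + 6*m - 22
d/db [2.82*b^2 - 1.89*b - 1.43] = 5.64*b - 1.89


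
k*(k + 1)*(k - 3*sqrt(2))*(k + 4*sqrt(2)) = k^4 + k^3 + sqrt(2)*k^3 - 24*k^2 + sqrt(2)*k^2 - 24*k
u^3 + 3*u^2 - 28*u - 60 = (u - 5)*(u + 2)*(u + 6)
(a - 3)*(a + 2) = a^2 - a - 6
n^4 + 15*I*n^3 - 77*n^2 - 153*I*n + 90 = (n + I)*(n + 3*I)*(n + 5*I)*(n + 6*I)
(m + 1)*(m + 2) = m^2 + 3*m + 2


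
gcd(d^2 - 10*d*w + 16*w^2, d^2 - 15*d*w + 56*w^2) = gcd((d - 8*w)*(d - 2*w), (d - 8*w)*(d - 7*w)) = -d + 8*w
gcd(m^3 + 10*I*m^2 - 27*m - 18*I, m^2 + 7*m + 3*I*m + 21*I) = m + 3*I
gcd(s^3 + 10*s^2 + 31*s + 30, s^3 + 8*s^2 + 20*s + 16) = s + 2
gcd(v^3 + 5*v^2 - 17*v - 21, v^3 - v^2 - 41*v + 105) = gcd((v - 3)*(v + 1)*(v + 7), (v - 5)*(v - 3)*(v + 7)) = v^2 + 4*v - 21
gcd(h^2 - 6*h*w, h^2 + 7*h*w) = h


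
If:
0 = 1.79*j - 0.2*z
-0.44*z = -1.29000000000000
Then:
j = 0.33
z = 2.93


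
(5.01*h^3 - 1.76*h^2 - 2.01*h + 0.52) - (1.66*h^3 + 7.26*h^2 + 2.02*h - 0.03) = 3.35*h^3 - 9.02*h^2 - 4.03*h + 0.55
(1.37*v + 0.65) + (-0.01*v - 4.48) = 1.36*v - 3.83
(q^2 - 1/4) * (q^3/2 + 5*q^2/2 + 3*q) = q^5/2 + 5*q^4/2 + 23*q^3/8 - 5*q^2/8 - 3*q/4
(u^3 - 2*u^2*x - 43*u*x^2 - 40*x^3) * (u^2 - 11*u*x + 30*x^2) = u^5 - 13*u^4*x + 9*u^3*x^2 + 373*u^2*x^3 - 850*u*x^4 - 1200*x^5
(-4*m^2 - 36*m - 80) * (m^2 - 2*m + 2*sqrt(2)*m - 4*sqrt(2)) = -4*m^4 - 28*m^3 - 8*sqrt(2)*m^3 - 56*sqrt(2)*m^2 - 8*m^2 - 16*sqrt(2)*m + 160*m + 320*sqrt(2)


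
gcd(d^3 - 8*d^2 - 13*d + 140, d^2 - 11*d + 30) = d - 5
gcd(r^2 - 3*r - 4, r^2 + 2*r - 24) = r - 4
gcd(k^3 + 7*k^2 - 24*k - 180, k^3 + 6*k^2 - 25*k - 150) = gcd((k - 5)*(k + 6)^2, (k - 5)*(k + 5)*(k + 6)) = k^2 + k - 30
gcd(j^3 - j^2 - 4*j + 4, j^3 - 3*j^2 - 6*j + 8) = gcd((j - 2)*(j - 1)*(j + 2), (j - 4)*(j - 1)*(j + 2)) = j^2 + j - 2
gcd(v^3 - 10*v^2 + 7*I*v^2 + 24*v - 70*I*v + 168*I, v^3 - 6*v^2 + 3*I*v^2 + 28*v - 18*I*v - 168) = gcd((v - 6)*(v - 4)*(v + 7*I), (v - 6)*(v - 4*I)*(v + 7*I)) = v^2 + v*(-6 + 7*I) - 42*I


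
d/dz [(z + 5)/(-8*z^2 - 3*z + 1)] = (-8*z^2 - 3*z + (z + 5)*(16*z + 3) + 1)/(8*z^2 + 3*z - 1)^2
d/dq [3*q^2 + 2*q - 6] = 6*q + 2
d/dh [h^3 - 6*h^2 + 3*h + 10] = 3*h^2 - 12*h + 3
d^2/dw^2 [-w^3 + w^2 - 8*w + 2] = 2 - 6*w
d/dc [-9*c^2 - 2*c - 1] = -18*c - 2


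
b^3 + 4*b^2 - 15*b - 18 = (b - 3)*(b + 1)*(b + 6)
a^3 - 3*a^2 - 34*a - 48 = (a - 8)*(a + 2)*(a + 3)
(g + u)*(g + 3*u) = g^2 + 4*g*u + 3*u^2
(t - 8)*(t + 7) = t^2 - t - 56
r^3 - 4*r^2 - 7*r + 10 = (r - 5)*(r - 1)*(r + 2)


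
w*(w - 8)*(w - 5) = w^3 - 13*w^2 + 40*w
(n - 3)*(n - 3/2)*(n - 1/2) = n^3 - 5*n^2 + 27*n/4 - 9/4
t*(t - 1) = t^2 - t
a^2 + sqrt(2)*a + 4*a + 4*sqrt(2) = (a + 4)*(a + sqrt(2))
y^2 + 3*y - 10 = (y - 2)*(y + 5)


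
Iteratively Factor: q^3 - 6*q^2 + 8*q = (q)*(q^2 - 6*q + 8) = q*(q - 2)*(q - 4)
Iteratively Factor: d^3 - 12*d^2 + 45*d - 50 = (d - 5)*(d^2 - 7*d + 10) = (d - 5)^2*(d - 2)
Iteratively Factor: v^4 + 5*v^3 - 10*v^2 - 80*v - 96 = (v + 4)*(v^3 + v^2 - 14*v - 24) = (v + 2)*(v + 4)*(v^2 - v - 12) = (v + 2)*(v + 3)*(v + 4)*(v - 4)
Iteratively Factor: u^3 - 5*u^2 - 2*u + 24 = (u - 4)*(u^2 - u - 6) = (u - 4)*(u + 2)*(u - 3)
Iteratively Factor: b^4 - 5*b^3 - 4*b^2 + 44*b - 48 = (b - 4)*(b^3 - b^2 - 8*b + 12) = (b - 4)*(b - 2)*(b^2 + b - 6) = (b - 4)*(b - 2)*(b + 3)*(b - 2)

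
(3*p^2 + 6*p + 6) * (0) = 0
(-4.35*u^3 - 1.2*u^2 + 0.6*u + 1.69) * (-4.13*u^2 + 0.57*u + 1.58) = 17.9655*u^5 + 2.4765*u^4 - 10.035*u^3 - 8.5337*u^2 + 1.9113*u + 2.6702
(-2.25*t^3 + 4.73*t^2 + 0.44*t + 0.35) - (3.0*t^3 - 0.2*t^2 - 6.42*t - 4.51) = -5.25*t^3 + 4.93*t^2 + 6.86*t + 4.86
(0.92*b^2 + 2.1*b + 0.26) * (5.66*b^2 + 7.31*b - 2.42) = 5.2072*b^4 + 18.6112*b^3 + 14.5962*b^2 - 3.1814*b - 0.6292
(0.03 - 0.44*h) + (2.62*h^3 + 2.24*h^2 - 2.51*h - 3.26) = 2.62*h^3 + 2.24*h^2 - 2.95*h - 3.23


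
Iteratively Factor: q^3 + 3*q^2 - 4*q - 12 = (q + 3)*(q^2 - 4) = (q + 2)*(q + 3)*(q - 2)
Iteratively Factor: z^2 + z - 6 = (z + 3)*(z - 2)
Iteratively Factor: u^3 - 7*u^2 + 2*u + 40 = (u - 5)*(u^2 - 2*u - 8) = (u - 5)*(u - 4)*(u + 2)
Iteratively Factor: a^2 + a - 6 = (a + 3)*(a - 2)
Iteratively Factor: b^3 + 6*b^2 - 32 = (b + 4)*(b^2 + 2*b - 8) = (b - 2)*(b + 4)*(b + 4)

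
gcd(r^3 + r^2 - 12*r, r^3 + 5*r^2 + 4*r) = r^2 + 4*r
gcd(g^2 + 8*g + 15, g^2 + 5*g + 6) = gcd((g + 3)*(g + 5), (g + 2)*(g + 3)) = g + 3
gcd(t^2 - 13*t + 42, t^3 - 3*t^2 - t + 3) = 1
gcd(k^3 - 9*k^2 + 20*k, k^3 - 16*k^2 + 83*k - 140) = k^2 - 9*k + 20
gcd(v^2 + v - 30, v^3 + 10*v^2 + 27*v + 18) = v + 6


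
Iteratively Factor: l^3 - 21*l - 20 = (l - 5)*(l^2 + 5*l + 4) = (l - 5)*(l + 4)*(l + 1)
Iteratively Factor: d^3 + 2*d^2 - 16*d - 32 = (d + 2)*(d^2 - 16) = (d + 2)*(d + 4)*(d - 4)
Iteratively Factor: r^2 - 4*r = (r)*(r - 4)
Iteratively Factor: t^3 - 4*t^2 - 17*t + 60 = (t - 5)*(t^2 + t - 12) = (t - 5)*(t - 3)*(t + 4)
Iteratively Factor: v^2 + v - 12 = (v + 4)*(v - 3)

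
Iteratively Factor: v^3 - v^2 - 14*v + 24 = (v - 3)*(v^2 + 2*v - 8) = (v - 3)*(v + 4)*(v - 2)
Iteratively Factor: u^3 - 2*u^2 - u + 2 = (u + 1)*(u^2 - 3*u + 2) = (u - 2)*(u + 1)*(u - 1)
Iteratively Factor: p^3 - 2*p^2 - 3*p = (p - 3)*(p^2 + p) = p*(p - 3)*(p + 1)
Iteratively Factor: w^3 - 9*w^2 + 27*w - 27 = (w - 3)*(w^2 - 6*w + 9) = (w - 3)^2*(w - 3)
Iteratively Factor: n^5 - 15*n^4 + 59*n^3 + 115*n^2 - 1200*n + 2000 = (n - 5)*(n^4 - 10*n^3 + 9*n^2 + 160*n - 400) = (n - 5)*(n - 4)*(n^3 - 6*n^2 - 15*n + 100) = (n - 5)*(n - 4)*(n + 4)*(n^2 - 10*n + 25) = (n - 5)^2*(n - 4)*(n + 4)*(n - 5)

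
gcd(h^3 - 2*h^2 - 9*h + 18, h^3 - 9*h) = h^2 - 9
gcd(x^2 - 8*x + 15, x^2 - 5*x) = x - 5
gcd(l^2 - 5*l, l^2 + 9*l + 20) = 1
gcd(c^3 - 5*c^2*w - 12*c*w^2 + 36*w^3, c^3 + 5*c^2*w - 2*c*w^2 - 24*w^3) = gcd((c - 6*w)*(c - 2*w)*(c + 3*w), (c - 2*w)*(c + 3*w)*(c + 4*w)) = -c^2 - c*w + 6*w^2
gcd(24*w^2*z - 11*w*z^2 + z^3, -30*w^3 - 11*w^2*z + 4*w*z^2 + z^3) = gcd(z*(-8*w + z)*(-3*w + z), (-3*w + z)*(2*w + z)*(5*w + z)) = -3*w + z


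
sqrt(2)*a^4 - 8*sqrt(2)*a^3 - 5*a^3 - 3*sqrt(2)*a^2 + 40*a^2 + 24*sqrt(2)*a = a*(a - 8)*(a - 3*sqrt(2))*(sqrt(2)*a + 1)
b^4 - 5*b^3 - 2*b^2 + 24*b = b*(b - 4)*(b - 3)*(b + 2)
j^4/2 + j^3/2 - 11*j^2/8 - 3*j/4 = j*(j/2 + 1)*(j - 3/2)*(j + 1/2)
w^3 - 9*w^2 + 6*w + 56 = (w - 7)*(w - 4)*(w + 2)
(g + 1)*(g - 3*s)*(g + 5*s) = g^3 + 2*g^2*s + g^2 - 15*g*s^2 + 2*g*s - 15*s^2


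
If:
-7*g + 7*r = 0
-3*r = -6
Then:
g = 2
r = 2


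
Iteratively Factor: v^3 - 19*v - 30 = (v + 2)*(v^2 - 2*v - 15) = (v + 2)*(v + 3)*(v - 5)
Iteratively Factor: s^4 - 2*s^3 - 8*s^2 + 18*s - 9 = (s - 1)*(s^3 - s^2 - 9*s + 9) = (s - 3)*(s - 1)*(s^2 + 2*s - 3) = (s - 3)*(s - 1)^2*(s + 3)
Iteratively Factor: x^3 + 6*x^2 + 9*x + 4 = (x + 4)*(x^2 + 2*x + 1) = (x + 1)*(x + 4)*(x + 1)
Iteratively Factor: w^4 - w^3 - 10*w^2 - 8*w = (w - 4)*(w^3 + 3*w^2 + 2*w) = (w - 4)*(w + 1)*(w^2 + 2*w) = (w - 4)*(w + 1)*(w + 2)*(w)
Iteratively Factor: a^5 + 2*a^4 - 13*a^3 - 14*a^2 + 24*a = (a + 4)*(a^4 - 2*a^3 - 5*a^2 + 6*a) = a*(a + 4)*(a^3 - 2*a^2 - 5*a + 6) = a*(a - 1)*(a + 4)*(a^2 - a - 6) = a*(a - 1)*(a + 2)*(a + 4)*(a - 3)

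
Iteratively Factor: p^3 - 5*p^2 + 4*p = (p - 1)*(p^2 - 4*p) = p*(p - 1)*(p - 4)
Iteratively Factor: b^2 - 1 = (b + 1)*(b - 1)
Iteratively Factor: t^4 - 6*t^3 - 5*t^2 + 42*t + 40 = (t + 2)*(t^3 - 8*t^2 + 11*t + 20) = (t - 4)*(t + 2)*(t^2 - 4*t - 5) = (t - 5)*(t - 4)*(t + 2)*(t + 1)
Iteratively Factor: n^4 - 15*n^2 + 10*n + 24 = (n - 2)*(n^3 + 2*n^2 - 11*n - 12) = (n - 2)*(n + 4)*(n^2 - 2*n - 3) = (n - 3)*(n - 2)*(n + 4)*(n + 1)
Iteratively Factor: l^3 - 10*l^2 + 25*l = (l)*(l^2 - 10*l + 25) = l*(l - 5)*(l - 5)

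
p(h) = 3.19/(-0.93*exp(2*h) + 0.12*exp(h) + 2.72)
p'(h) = 3.19*(1.86*exp(2*h) - 0.12*exp(h))/(-0.93*exp(2*h) + 0.12*exp(h) + 2.72)^2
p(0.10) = 1.86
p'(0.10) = 2.32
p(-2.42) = 1.17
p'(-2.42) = 0.00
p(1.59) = -0.17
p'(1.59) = 0.39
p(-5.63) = 1.17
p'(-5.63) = -0.00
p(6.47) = -0.00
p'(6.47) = 0.00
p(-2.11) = 1.17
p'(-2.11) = 0.01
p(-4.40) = 1.17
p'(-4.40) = -0.00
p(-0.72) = 1.25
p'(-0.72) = 0.19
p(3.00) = -0.00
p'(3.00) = 0.02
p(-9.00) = 1.17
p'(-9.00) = 0.00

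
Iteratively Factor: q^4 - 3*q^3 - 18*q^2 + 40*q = (q - 2)*(q^3 - q^2 - 20*q) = q*(q - 2)*(q^2 - q - 20) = q*(q - 5)*(q - 2)*(q + 4)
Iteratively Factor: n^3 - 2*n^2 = (n - 2)*(n^2) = n*(n - 2)*(n)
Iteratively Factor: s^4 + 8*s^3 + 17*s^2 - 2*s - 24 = (s + 2)*(s^3 + 6*s^2 + 5*s - 12) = (s + 2)*(s + 3)*(s^2 + 3*s - 4) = (s - 1)*(s + 2)*(s + 3)*(s + 4)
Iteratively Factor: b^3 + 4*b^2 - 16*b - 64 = (b + 4)*(b^2 - 16) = (b - 4)*(b + 4)*(b + 4)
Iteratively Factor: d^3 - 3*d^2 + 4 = (d - 2)*(d^2 - d - 2) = (d - 2)^2*(d + 1)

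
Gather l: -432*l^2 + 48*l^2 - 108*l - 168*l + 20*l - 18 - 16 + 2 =-384*l^2 - 256*l - 32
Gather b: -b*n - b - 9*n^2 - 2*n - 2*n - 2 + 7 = b*(-n - 1) - 9*n^2 - 4*n + 5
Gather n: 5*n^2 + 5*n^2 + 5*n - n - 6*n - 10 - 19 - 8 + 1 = 10*n^2 - 2*n - 36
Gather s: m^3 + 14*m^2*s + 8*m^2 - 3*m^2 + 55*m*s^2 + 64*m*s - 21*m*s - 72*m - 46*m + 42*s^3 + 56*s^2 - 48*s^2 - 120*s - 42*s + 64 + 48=m^3 + 5*m^2 - 118*m + 42*s^3 + s^2*(55*m + 8) + s*(14*m^2 + 43*m - 162) + 112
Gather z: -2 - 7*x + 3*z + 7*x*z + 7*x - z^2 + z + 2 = -z^2 + z*(7*x + 4)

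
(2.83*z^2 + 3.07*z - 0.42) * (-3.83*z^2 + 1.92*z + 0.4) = -10.8389*z^4 - 6.3245*z^3 + 8.635*z^2 + 0.4216*z - 0.168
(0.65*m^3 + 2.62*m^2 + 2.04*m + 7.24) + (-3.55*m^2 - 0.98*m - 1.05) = 0.65*m^3 - 0.93*m^2 + 1.06*m + 6.19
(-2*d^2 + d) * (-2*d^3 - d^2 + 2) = 4*d^5 - d^3 - 4*d^2 + 2*d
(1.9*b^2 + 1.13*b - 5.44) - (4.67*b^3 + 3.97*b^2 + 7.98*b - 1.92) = -4.67*b^3 - 2.07*b^2 - 6.85*b - 3.52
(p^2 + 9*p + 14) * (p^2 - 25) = p^4 + 9*p^3 - 11*p^2 - 225*p - 350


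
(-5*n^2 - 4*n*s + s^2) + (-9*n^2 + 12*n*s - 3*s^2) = -14*n^2 + 8*n*s - 2*s^2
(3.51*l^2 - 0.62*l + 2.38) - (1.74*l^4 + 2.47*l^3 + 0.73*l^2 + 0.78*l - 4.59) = -1.74*l^4 - 2.47*l^3 + 2.78*l^2 - 1.4*l + 6.97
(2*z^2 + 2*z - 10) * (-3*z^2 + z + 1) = -6*z^4 - 4*z^3 + 34*z^2 - 8*z - 10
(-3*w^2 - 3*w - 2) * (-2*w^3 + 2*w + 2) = 6*w^5 + 6*w^4 - 2*w^3 - 12*w^2 - 10*w - 4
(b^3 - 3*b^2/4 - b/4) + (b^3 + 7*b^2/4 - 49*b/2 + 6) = 2*b^3 + b^2 - 99*b/4 + 6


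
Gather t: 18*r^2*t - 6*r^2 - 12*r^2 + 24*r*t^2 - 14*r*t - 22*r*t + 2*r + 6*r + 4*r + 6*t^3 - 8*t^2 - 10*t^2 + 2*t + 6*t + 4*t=-18*r^2 + 12*r + 6*t^3 + t^2*(24*r - 18) + t*(18*r^2 - 36*r + 12)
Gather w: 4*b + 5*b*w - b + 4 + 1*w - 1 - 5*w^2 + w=3*b - 5*w^2 + w*(5*b + 2) + 3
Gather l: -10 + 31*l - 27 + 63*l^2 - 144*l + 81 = 63*l^2 - 113*l + 44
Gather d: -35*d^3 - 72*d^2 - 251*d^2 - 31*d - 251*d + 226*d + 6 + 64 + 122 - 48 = -35*d^3 - 323*d^2 - 56*d + 144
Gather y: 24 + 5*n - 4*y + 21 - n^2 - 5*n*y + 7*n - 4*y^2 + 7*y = -n^2 + 12*n - 4*y^2 + y*(3 - 5*n) + 45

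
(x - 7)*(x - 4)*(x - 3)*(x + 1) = x^4 - 13*x^3 + 47*x^2 - 23*x - 84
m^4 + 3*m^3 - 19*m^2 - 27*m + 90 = (m - 3)*(m - 2)*(m + 3)*(m + 5)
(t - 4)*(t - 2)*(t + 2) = t^3 - 4*t^2 - 4*t + 16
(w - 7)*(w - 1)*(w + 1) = w^3 - 7*w^2 - w + 7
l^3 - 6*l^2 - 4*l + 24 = (l - 6)*(l - 2)*(l + 2)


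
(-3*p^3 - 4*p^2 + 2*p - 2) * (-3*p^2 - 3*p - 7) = 9*p^5 + 21*p^4 + 27*p^3 + 28*p^2 - 8*p + 14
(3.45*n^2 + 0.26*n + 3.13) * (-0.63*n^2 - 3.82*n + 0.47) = -2.1735*n^4 - 13.3428*n^3 - 1.3436*n^2 - 11.8344*n + 1.4711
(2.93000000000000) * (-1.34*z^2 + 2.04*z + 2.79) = -3.9262*z^2 + 5.9772*z + 8.1747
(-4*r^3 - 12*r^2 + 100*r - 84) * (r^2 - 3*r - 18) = -4*r^5 + 208*r^3 - 168*r^2 - 1548*r + 1512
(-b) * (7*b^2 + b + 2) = -7*b^3 - b^2 - 2*b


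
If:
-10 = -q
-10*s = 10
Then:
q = 10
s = -1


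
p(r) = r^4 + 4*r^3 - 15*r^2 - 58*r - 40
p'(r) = 4*r^3 + 12*r^2 - 30*r - 58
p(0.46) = -69.42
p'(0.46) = -68.87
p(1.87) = -162.53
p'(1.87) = -45.98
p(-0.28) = -25.02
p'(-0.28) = -48.75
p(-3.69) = -45.80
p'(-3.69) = 15.12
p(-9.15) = 3180.08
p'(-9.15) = -1843.07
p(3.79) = -51.19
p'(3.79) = 218.43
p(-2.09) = -1.74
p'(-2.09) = 20.60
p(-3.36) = -38.74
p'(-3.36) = 26.54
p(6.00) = 1232.00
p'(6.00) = 1058.00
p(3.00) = -160.00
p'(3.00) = 68.00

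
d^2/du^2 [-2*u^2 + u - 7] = -4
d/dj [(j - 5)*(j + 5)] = 2*j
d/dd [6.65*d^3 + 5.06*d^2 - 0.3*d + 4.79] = 19.95*d^2 + 10.12*d - 0.3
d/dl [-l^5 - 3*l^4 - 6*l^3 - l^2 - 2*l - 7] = -5*l^4 - 12*l^3 - 18*l^2 - 2*l - 2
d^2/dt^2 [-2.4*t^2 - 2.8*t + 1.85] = -4.80000000000000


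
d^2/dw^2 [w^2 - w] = 2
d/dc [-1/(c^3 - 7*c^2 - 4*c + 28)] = (3*c^2 - 14*c - 4)/(c^3 - 7*c^2 - 4*c + 28)^2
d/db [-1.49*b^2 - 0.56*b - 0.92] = -2.98*b - 0.56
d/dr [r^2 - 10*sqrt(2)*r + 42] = 2*r - 10*sqrt(2)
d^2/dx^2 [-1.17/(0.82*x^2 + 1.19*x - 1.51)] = (1.573416*x^2 + 2.283372*x - 1.17*(1.64*x + 1.19)*(3.28*x + 2.38) - 2.897388)/(0.82*x^2 + 1.19*x - 1.51)^3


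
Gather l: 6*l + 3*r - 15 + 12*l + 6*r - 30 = 18*l + 9*r - 45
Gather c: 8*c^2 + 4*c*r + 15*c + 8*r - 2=8*c^2 + c*(4*r + 15) + 8*r - 2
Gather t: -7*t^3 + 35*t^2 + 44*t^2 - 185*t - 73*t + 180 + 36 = -7*t^3 + 79*t^2 - 258*t + 216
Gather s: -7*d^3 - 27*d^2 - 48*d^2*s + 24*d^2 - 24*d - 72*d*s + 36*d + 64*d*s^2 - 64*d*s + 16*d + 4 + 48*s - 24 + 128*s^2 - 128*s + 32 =-7*d^3 - 3*d^2 + 28*d + s^2*(64*d + 128) + s*(-48*d^2 - 136*d - 80) + 12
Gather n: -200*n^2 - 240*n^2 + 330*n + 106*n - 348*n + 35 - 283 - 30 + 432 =-440*n^2 + 88*n + 154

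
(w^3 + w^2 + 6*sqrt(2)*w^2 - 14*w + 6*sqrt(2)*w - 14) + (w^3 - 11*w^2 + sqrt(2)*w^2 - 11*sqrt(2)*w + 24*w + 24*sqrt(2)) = 2*w^3 - 10*w^2 + 7*sqrt(2)*w^2 - 5*sqrt(2)*w + 10*w - 14 + 24*sqrt(2)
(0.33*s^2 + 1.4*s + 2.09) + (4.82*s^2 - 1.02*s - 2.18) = 5.15*s^2 + 0.38*s - 0.0900000000000003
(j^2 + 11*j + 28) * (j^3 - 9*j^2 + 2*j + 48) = j^5 + 2*j^4 - 69*j^3 - 182*j^2 + 584*j + 1344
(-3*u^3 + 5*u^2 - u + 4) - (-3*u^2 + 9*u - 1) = -3*u^3 + 8*u^2 - 10*u + 5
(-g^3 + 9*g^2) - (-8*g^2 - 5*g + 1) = -g^3 + 17*g^2 + 5*g - 1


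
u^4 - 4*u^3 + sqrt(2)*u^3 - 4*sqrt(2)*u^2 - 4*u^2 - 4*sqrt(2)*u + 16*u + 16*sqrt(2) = (u - 4)*(u - 2)*(u + 2)*(u + sqrt(2))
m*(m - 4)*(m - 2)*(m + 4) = m^4 - 2*m^3 - 16*m^2 + 32*m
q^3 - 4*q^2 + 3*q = q*(q - 3)*(q - 1)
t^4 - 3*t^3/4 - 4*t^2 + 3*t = t*(t - 2)*(t - 3/4)*(t + 2)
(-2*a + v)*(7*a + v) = -14*a^2 + 5*a*v + v^2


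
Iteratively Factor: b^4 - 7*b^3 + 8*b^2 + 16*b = (b)*(b^3 - 7*b^2 + 8*b + 16) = b*(b - 4)*(b^2 - 3*b - 4) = b*(b - 4)^2*(b + 1)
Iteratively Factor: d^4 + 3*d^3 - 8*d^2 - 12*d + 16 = (d - 2)*(d^3 + 5*d^2 + 2*d - 8) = (d - 2)*(d + 2)*(d^2 + 3*d - 4) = (d - 2)*(d - 1)*(d + 2)*(d + 4)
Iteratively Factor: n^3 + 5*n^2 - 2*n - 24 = (n + 4)*(n^2 + n - 6) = (n - 2)*(n + 4)*(n + 3)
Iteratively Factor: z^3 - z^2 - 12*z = (z)*(z^2 - z - 12) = z*(z - 4)*(z + 3)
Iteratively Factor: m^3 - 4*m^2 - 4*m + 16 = (m - 2)*(m^2 - 2*m - 8) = (m - 2)*(m + 2)*(m - 4)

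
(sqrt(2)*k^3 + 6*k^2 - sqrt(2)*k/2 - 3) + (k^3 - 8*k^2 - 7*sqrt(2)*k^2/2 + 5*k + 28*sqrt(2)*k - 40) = k^3 + sqrt(2)*k^3 - 7*sqrt(2)*k^2/2 - 2*k^2 + 5*k + 55*sqrt(2)*k/2 - 43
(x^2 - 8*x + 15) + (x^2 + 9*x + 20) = 2*x^2 + x + 35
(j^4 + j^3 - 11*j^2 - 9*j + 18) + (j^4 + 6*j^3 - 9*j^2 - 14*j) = 2*j^4 + 7*j^3 - 20*j^2 - 23*j + 18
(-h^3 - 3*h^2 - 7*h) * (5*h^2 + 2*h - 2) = -5*h^5 - 17*h^4 - 39*h^3 - 8*h^2 + 14*h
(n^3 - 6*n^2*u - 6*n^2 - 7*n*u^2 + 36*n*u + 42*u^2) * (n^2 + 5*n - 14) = n^5 - 6*n^4*u - n^4 - 7*n^3*u^2 + 6*n^3*u - 44*n^3 + 7*n^2*u^2 + 264*n^2*u + 84*n^2 + 308*n*u^2 - 504*n*u - 588*u^2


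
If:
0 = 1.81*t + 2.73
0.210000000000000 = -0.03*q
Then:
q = -7.00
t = -1.51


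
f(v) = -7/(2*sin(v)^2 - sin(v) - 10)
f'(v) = -7*(-4*sin(v)*cos(v) + cos(v))/(2*sin(v)^2 - sin(v) - 10)^2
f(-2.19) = 0.89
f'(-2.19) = 0.28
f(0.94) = 0.74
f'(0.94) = 0.10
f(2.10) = 0.75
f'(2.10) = -0.10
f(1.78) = 0.77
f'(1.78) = -0.05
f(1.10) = 0.75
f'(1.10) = 0.09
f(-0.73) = 0.83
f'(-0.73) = -0.27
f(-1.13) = 0.94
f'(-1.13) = -0.25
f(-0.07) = 0.71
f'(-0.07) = -0.09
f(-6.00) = 0.69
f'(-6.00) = 0.01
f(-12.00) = 0.70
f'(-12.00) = 0.07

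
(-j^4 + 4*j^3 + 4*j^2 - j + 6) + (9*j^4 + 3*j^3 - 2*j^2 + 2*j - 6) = 8*j^4 + 7*j^3 + 2*j^2 + j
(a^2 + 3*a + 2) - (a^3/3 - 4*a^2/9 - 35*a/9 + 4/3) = -a^3/3 + 13*a^2/9 + 62*a/9 + 2/3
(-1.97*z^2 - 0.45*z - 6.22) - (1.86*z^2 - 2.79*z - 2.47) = -3.83*z^2 + 2.34*z - 3.75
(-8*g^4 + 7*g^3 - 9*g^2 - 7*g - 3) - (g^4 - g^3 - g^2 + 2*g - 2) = -9*g^4 + 8*g^3 - 8*g^2 - 9*g - 1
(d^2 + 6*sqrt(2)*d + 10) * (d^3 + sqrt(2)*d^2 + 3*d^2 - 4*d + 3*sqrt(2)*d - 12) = d^5 + 3*d^4 + 7*sqrt(2)*d^4 + 18*d^3 + 21*sqrt(2)*d^3 - 14*sqrt(2)*d^2 + 54*d^2 - 42*sqrt(2)*d - 40*d - 120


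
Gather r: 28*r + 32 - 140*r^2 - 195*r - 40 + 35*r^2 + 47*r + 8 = -105*r^2 - 120*r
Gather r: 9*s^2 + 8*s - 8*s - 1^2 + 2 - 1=9*s^2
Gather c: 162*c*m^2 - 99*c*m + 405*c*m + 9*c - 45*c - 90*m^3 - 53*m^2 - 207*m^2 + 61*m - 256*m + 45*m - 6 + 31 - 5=c*(162*m^2 + 306*m - 36) - 90*m^3 - 260*m^2 - 150*m + 20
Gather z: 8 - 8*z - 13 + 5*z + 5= -3*z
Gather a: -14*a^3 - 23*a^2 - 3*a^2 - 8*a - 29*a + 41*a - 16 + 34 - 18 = -14*a^3 - 26*a^2 + 4*a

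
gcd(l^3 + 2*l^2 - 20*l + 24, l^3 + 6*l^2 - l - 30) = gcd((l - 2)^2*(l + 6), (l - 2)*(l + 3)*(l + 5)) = l - 2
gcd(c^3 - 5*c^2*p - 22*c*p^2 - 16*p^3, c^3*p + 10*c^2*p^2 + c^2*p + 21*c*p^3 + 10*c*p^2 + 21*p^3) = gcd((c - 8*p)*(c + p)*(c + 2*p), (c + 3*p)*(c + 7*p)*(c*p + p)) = 1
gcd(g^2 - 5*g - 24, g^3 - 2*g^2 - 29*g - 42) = g + 3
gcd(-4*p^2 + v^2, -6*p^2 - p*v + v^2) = 2*p + v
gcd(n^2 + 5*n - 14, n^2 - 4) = n - 2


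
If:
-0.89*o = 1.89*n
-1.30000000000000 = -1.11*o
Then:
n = -0.55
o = 1.17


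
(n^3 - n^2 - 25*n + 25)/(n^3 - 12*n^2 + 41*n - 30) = (n + 5)/(n - 6)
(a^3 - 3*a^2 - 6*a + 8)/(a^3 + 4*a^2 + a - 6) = (a - 4)/(a + 3)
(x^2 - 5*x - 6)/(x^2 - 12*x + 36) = (x + 1)/(x - 6)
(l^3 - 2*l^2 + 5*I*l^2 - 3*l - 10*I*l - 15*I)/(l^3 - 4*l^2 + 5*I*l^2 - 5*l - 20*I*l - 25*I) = (l - 3)/(l - 5)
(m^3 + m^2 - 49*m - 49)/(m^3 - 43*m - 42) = (m + 7)/(m + 6)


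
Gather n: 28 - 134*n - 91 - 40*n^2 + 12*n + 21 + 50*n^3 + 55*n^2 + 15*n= 50*n^3 + 15*n^2 - 107*n - 42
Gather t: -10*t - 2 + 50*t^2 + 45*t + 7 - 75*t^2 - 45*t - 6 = -25*t^2 - 10*t - 1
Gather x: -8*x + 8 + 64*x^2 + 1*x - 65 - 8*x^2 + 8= 56*x^2 - 7*x - 49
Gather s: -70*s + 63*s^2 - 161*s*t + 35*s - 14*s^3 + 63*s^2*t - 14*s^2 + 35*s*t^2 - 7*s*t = -14*s^3 + s^2*(63*t + 49) + s*(35*t^2 - 168*t - 35)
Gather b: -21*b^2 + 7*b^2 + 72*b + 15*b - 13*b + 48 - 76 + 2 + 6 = -14*b^2 + 74*b - 20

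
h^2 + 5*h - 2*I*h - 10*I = (h + 5)*(h - 2*I)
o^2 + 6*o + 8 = (o + 2)*(o + 4)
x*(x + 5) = x^2 + 5*x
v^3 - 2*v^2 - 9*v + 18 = (v - 3)*(v - 2)*(v + 3)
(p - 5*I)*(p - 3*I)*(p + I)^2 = p^4 - 6*I*p^3 - 22*I*p + 15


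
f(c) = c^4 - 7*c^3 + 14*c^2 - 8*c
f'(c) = 4*c^3 - 21*c^2 + 28*c - 8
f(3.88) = -2.52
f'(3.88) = 18.14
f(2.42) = -2.28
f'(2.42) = -6.53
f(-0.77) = 18.01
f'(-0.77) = -43.84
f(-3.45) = 623.35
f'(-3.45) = -518.81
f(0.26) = -1.25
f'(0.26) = -2.07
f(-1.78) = 108.11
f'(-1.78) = -146.94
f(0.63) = -1.08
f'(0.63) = 2.31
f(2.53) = -3.02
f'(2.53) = -6.80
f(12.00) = 10560.00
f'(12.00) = 4216.00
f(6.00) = 240.00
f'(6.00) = 268.00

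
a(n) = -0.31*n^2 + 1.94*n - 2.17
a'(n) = 1.94 - 0.62*n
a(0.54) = -1.21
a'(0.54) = 1.61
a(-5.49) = -22.16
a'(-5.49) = 5.34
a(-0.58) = -3.40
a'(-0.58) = 2.30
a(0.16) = -1.87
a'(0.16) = 1.84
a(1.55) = 0.09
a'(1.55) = 0.98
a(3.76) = 0.74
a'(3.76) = -0.39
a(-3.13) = -11.28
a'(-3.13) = 3.88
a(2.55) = 0.76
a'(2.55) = 0.36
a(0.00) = -2.17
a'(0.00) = 1.94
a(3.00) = 0.86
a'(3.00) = 0.08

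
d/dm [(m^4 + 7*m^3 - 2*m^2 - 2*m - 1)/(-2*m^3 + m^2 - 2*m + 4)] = (-2*m^6 + 2*m^5 - 3*m^4 - 20*m^3 + 84*m^2 - 14*m - 10)/(4*m^6 - 4*m^5 + 9*m^4 - 20*m^3 + 12*m^2 - 16*m + 16)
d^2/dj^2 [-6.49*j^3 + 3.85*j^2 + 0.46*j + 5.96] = 7.7 - 38.94*j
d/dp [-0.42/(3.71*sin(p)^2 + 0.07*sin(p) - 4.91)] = (3.1164*sin(p) + 0.0294)*cos(p)/(3.71*sin(p)^2 + 0.07*sin(p) - 4.91)^2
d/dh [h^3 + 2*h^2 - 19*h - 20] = 3*h^2 + 4*h - 19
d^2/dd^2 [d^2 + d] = 2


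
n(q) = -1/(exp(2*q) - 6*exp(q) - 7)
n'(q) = -(-2*exp(2*q) + 6*exp(q))/(exp(2*q) - 6*exp(q) - 7)^2 = 2*(exp(q) - 3)*exp(q)/(-exp(2*q) + 6*exp(q) + 7)^2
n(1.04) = 0.06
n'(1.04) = -0.00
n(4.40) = -0.00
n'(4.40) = 0.00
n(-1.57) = 0.12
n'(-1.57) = -0.02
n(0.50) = 0.07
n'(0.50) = -0.02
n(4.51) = -0.00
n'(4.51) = 0.00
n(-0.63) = 0.10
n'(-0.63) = -0.03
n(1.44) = 0.07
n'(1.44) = 0.05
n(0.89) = 0.06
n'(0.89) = -0.01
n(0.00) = 0.08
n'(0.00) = -0.03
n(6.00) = 0.00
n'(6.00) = 0.00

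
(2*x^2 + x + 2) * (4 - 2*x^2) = -4*x^4 - 2*x^3 + 4*x^2 + 4*x + 8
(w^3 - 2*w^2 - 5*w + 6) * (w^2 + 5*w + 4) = w^5 + 3*w^4 - 11*w^3 - 27*w^2 + 10*w + 24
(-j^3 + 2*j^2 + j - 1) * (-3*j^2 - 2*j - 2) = 3*j^5 - 4*j^4 - 5*j^3 - 3*j^2 + 2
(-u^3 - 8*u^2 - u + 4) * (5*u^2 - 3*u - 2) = -5*u^5 - 37*u^4 + 21*u^3 + 39*u^2 - 10*u - 8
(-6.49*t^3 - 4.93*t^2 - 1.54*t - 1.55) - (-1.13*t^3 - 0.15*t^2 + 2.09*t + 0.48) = -5.36*t^3 - 4.78*t^2 - 3.63*t - 2.03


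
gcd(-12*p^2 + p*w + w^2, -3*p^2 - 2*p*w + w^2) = 3*p - w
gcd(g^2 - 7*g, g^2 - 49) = g - 7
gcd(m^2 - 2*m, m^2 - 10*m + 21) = 1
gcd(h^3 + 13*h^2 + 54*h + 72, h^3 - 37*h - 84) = h^2 + 7*h + 12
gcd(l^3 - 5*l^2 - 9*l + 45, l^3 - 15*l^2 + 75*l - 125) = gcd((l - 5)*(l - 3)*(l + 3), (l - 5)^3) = l - 5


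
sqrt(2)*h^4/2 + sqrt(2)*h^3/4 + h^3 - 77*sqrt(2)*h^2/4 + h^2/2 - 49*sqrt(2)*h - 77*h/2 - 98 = (h - 7)*(h + 7/2)*(h + 4)*(sqrt(2)*h/2 + 1)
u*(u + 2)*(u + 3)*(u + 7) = u^4 + 12*u^3 + 41*u^2 + 42*u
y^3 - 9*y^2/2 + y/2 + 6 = (y - 4)*(y - 3/2)*(y + 1)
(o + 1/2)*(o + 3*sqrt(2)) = o^2 + o/2 + 3*sqrt(2)*o + 3*sqrt(2)/2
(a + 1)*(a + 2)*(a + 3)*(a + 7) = a^4 + 13*a^3 + 53*a^2 + 83*a + 42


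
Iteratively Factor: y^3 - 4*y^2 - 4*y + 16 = (y + 2)*(y^2 - 6*y + 8) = (y - 4)*(y + 2)*(y - 2)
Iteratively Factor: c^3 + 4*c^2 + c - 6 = (c + 2)*(c^2 + 2*c - 3) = (c + 2)*(c + 3)*(c - 1)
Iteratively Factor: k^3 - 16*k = (k - 4)*(k^2 + 4*k) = (k - 4)*(k + 4)*(k)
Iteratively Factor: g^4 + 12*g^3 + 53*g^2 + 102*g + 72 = (g + 2)*(g^3 + 10*g^2 + 33*g + 36) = (g + 2)*(g + 3)*(g^2 + 7*g + 12) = (g + 2)*(g + 3)^2*(g + 4)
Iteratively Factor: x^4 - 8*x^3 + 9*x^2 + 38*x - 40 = (x - 1)*(x^3 - 7*x^2 + 2*x + 40) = (x - 1)*(x + 2)*(x^2 - 9*x + 20) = (x - 4)*(x - 1)*(x + 2)*(x - 5)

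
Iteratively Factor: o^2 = (o)*(o)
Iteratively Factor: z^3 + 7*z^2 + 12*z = (z + 4)*(z^2 + 3*z) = (z + 3)*(z + 4)*(z)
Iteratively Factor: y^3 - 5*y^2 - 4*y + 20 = (y + 2)*(y^2 - 7*y + 10) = (y - 5)*(y + 2)*(y - 2)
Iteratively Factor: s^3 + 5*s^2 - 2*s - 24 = (s + 4)*(s^2 + s - 6) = (s + 3)*(s + 4)*(s - 2)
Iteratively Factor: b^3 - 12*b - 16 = (b + 2)*(b^2 - 2*b - 8) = (b - 4)*(b + 2)*(b + 2)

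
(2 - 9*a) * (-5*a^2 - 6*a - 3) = 45*a^3 + 44*a^2 + 15*a - 6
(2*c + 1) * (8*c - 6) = 16*c^2 - 4*c - 6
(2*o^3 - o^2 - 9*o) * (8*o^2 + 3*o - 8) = 16*o^5 - 2*o^4 - 91*o^3 - 19*o^2 + 72*o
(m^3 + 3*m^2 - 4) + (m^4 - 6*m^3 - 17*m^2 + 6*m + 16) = m^4 - 5*m^3 - 14*m^2 + 6*m + 12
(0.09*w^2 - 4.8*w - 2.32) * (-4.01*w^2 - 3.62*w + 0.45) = -0.3609*w^4 + 18.9222*w^3 + 26.7197*w^2 + 6.2384*w - 1.044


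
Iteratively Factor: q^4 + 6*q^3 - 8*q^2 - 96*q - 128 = (q + 4)*(q^3 + 2*q^2 - 16*q - 32) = (q + 2)*(q + 4)*(q^2 - 16) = (q + 2)*(q + 4)^2*(q - 4)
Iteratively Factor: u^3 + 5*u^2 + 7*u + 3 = (u + 3)*(u^2 + 2*u + 1) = (u + 1)*(u + 3)*(u + 1)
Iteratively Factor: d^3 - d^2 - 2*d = (d - 2)*(d^2 + d) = d*(d - 2)*(d + 1)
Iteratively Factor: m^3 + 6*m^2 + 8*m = (m)*(m^2 + 6*m + 8) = m*(m + 2)*(m + 4)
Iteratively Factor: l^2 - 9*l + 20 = (l - 4)*(l - 5)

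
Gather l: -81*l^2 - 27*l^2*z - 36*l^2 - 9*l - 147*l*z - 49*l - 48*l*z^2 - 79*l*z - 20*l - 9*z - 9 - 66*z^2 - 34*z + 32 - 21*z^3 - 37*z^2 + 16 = l^2*(-27*z - 117) + l*(-48*z^2 - 226*z - 78) - 21*z^3 - 103*z^2 - 43*z + 39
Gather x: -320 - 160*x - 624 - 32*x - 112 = -192*x - 1056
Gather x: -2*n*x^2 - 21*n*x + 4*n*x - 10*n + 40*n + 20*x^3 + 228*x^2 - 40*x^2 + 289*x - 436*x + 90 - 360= 30*n + 20*x^3 + x^2*(188 - 2*n) + x*(-17*n - 147) - 270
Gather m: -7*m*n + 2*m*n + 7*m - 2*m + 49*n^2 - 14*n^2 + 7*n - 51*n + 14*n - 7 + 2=m*(5 - 5*n) + 35*n^2 - 30*n - 5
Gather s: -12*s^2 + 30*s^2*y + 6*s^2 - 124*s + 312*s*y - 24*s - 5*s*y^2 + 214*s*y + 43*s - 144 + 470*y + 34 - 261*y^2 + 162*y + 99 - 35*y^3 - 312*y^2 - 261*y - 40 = s^2*(30*y - 6) + s*(-5*y^2 + 526*y - 105) - 35*y^3 - 573*y^2 + 371*y - 51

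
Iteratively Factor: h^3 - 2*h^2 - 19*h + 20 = (h - 1)*(h^2 - h - 20) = (h - 5)*(h - 1)*(h + 4)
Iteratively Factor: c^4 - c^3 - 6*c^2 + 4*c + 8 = (c + 2)*(c^3 - 3*c^2 + 4) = (c - 2)*(c + 2)*(c^2 - c - 2) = (c - 2)*(c + 1)*(c + 2)*(c - 2)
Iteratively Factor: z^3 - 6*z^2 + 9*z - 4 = (z - 1)*(z^2 - 5*z + 4) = (z - 1)^2*(z - 4)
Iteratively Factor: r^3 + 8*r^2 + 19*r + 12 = (r + 4)*(r^2 + 4*r + 3) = (r + 3)*(r + 4)*(r + 1)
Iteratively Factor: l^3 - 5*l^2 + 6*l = (l)*(l^2 - 5*l + 6) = l*(l - 3)*(l - 2)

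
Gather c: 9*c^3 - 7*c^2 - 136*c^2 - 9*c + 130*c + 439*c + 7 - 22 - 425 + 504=9*c^3 - 143*c^2 + 560*c + 64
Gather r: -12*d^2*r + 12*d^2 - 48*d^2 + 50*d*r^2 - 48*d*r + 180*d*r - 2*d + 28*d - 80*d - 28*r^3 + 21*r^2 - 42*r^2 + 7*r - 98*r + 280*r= -36*d^2 - 54*d - 28*r^3 + r^2*(50*d - 21) + r*(-12*d^2 + 132*d + 189)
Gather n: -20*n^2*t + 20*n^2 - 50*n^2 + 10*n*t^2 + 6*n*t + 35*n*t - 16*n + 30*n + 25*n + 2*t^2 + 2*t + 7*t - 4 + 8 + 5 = n^2*(-20*t - 30) + n*(10*t^2 + 41*t + 39) + 2*t^2 + 9*t + 9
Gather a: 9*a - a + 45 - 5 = 8*a + 40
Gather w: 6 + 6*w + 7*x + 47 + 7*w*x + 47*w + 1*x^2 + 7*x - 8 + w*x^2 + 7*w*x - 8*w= w*(x^2 + 14*x + 45) + x^2 + 14*x + 45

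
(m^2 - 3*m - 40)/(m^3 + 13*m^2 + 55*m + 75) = (m - 8)/(m^2 + 8*m + 15)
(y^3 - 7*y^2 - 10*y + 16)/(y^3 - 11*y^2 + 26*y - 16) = (y + 2)/(y - 2)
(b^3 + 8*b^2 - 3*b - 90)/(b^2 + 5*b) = b + 3 - 18/b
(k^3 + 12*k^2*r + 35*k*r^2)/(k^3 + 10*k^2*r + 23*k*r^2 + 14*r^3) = k*(k + 5*r)/(k^2 + 3*k*r + 2*r^2)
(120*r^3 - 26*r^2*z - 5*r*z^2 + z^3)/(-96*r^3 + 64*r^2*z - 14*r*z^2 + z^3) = (5*r + z)/(-4*r + z)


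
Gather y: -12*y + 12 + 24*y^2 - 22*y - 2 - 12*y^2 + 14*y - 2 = 12*y^2 - 20*y + 8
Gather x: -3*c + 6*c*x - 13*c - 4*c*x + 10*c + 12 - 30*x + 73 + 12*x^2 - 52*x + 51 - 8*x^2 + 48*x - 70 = -6*c + 4*x^2 + x*(2*c - 34) + 66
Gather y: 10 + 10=20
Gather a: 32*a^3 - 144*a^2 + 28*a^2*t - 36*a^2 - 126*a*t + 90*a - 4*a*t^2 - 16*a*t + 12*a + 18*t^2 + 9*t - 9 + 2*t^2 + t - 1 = 32*a^3 + a^2*(28*t - 180) + a*(-4*t^2 - 142*t + 102) + 20*t^2 + 10*t - 10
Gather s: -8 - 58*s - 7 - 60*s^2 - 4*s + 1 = -60*s^2 - 62*s - 14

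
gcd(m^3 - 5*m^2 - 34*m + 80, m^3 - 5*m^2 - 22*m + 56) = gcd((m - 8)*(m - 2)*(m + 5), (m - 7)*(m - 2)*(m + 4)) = m - 2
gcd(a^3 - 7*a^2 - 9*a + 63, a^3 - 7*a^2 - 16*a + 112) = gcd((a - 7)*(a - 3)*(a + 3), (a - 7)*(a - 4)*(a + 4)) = a - 7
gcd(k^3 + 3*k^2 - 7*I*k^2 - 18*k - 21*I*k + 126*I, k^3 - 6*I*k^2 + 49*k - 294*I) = k - 7*I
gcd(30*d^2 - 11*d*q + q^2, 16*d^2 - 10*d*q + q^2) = 1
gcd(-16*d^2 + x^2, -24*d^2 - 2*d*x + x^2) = 4*d + x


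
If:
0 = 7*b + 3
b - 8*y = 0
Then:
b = -3/7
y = -3/56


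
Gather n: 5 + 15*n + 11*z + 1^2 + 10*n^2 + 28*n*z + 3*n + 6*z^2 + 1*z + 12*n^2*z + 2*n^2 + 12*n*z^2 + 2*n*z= n^2*(12*z + 12) + n*(12*z^2 + 30*z + 18) + 6*z^2 + 12*z + 6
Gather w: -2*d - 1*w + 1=-2*d - w + 1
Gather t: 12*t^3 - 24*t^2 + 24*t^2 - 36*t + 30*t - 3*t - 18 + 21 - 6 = 12*t^3 - 9*t - 3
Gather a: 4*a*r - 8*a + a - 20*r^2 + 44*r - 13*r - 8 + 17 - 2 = a*(4*r - 7) - 20*r^2 + 31*r + 7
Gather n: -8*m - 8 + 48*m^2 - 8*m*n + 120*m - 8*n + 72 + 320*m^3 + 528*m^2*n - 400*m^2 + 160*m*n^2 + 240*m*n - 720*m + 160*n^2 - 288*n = 320*m^3 - 352*m^2 - 608*m + n^2*(160*m + 160) + n*(528*m^2 + 232*m - 296) + 64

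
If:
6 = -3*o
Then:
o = -2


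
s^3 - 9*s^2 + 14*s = s*(s - 7)*(s - 2)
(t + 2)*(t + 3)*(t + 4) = t^3 + 9*t^2 + 26*t + 24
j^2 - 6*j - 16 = (j - 8)*(j + 2)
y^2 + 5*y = y*(y + 5)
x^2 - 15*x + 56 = (x - 8)*(x - 7)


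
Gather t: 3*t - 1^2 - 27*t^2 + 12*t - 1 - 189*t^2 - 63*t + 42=-216*t^2 - 48*t + 40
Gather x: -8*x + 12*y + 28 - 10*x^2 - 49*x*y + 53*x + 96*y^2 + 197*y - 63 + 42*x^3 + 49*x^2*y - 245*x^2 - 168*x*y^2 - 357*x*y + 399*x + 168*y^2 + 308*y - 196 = 42*x^3 + x^2*(49*y - 255) + x*(-168*y^2 - 406*y + 444) + 264*y^2 + 517*y - 231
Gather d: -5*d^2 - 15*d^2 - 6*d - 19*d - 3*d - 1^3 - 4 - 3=-20*d^2 - 28*d - 8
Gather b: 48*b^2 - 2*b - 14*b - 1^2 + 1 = 48*b^2 - 16*b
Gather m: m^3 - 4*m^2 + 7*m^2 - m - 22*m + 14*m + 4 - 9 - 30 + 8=m^3 + 3*m^2 - 9*m - 27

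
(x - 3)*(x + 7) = x^2 + 4*x - 21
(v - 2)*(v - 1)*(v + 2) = v^3 - v^2 - 4*v + 4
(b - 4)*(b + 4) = b^2 - 16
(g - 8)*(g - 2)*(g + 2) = g^3 - 8*g^2 - 4*g + 32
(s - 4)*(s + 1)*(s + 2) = s^3 - s^2 - 10*s - 8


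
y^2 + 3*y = y*(y + 3)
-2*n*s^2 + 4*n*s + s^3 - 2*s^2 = s*(-2*n + s)*(s - 2)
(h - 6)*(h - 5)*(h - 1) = h^3 - 12*h^2 + 41*h - 30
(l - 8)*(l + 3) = l^2 - 5*l - 24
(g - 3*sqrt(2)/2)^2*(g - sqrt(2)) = g^3 - 4*sqrt(2)*g^2 + 21*g/2 - 9*sqrt(2)/2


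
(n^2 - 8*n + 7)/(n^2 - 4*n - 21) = (n - 1)/(n + 3)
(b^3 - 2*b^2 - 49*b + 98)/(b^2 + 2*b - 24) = (b^3 - 2*b^2 - 49*b + 98)/(b^2 + 2*b - 24)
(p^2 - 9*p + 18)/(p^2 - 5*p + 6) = (p - 6)/(p - 2)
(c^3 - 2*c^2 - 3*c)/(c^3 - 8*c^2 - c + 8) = c*(c - 3)/(c^2 - 9*c + 8)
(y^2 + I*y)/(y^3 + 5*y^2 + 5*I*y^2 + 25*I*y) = (y + I)/(y^2 + 5*y*(1 + I) + 25*I)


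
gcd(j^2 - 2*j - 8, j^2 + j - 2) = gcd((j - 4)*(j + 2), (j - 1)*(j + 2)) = j + 2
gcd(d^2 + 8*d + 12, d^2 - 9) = 1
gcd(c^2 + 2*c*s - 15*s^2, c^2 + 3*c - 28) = 1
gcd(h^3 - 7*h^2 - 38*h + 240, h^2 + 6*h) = h + 6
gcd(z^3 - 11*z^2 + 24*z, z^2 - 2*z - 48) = z - 8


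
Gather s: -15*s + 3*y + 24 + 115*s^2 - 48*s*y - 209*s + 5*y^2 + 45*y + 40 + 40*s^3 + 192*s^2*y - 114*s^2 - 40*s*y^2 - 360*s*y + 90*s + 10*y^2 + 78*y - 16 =40*s^3 + s^2*(192*y + 1) + s*(-40*y^2 - 408*y - 134) + 15*y^2 + 126*y + 48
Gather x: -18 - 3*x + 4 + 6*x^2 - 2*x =6*x^2 - 5*x - 14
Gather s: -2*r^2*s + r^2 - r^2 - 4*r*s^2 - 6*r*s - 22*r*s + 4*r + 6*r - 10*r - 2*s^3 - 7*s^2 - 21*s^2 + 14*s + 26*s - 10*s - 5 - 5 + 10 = -2*s^3 + s^2*(-4*r - 28) + s*(-2*r^2 - 28*r + 30)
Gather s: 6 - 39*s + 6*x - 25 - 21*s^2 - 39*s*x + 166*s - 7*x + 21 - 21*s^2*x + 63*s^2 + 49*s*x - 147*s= s^2*(42 - 21*x) + s*(10*x - 20) - x + 2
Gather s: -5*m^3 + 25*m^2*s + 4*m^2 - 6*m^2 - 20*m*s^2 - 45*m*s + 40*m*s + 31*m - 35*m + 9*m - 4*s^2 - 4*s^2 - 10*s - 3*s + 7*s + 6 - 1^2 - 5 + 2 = -5*m^3 - 2*m^2 + 5*m + s^2*(-20*m - 8) + s*(25*m^2 - 5*m - 6) + 2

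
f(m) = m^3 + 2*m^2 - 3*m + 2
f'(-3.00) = 12.00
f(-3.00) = 2.00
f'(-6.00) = 81.00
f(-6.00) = -124.00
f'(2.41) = 24.06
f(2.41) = 20.38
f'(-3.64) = 22.19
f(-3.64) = -8.81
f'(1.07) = 4.71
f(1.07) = 2.30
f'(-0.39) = -4.10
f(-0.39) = 3.41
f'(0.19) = -2.13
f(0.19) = 1.51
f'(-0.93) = -4.13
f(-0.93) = 5.72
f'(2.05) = 17.81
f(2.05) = 12.87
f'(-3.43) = 18.57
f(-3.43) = -4.53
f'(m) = 3*m^2 + 4*m - 3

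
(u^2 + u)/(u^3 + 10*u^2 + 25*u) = (u + 1)/(u^2 + 10*u + 25)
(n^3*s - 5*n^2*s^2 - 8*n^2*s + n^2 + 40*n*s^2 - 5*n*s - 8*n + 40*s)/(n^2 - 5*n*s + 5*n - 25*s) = (n^2*s - 8*n*s + n - 8)/(n + 5)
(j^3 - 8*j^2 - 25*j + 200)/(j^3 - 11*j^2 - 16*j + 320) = (j - 5)/(j - 8)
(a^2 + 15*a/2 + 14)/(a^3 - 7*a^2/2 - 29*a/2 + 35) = (a + 4)/(a^2 - 7*a + 10)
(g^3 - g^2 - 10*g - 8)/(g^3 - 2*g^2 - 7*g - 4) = (g + 2)/(g + 1)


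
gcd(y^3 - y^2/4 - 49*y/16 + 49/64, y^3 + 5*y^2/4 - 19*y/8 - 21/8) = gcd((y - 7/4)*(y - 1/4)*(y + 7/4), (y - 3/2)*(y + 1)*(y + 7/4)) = y + 7/4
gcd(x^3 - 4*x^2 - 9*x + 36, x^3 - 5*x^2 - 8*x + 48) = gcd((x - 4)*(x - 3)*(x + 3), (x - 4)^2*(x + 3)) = x^2 - x - 12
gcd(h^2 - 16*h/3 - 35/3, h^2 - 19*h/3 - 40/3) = h + 5/3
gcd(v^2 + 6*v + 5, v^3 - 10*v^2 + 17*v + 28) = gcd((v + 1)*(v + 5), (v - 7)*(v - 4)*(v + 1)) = v + 1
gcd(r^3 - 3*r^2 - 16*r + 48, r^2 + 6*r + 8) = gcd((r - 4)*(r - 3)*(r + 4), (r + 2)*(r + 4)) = r + 4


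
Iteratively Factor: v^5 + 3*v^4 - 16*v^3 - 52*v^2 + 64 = (v - 1)*(v^4 + 4*v^3 - 12*v^2 - 64*v - 64) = (v - 1)*(v + 4)*(v^3 - 12*v - 16) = (v - 4)*(v - 1)*(v + 4)*(v^2 + 4*v + 4) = (v - 4)*(v - 1)*(v + 2)*(v + 4)*(v + 2)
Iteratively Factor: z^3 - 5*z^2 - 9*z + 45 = (z - 5)*(z^2 - 9) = (z - 5)*(z + 3)*(z - 3)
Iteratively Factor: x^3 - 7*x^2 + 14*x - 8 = (x - 4)*(x^2 - 3*x + 2) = (x - 4)*(x - 1)*(x - 2)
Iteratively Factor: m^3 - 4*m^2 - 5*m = (m + 1)*(m^2 - 5*m) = m*(m + 1)*(m - 5)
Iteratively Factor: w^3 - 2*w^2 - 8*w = (w)*(w^2 - 2*w - 8) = w*(w - 4)*(w + 2)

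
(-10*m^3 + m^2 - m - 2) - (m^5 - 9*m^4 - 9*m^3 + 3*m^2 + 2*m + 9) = -m^5 + 9*m^4 - m^3 - 2*m^2 - 3*m - 11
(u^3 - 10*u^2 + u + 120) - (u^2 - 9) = u^3 - 11*u^2 + u + 129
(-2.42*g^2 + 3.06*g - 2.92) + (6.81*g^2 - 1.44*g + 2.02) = 4.39*g^2 + 1.62*g - 0.9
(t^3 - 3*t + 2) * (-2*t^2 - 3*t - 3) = -2*t^5 - 3*t^4 + 3*t^3 + 5*t^2 + 3*t - 6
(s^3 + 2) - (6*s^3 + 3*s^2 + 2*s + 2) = -5*s^3 - 3*s^2 - 2*s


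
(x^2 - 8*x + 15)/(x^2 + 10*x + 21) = (x^2 - 8*x + 15)/(x^2 + 10*x + 21)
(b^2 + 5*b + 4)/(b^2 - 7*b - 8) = (b + 4)/(b - 8)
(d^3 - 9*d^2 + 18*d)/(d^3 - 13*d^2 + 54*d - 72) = d/(d - 4)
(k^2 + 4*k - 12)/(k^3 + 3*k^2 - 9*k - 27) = (k^2 + 4*k - 12)/(k^3 + 3*k^2 - 9*k - 27)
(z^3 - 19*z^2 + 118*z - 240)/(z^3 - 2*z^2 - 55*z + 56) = (z^2 - 11*z + 30)/(z^2 + 6*z - 7)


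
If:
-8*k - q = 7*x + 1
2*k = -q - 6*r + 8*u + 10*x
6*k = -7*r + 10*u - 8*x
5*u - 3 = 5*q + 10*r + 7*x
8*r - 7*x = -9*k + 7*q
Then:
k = -8541/121133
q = -40856/121133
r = -27634/121133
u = -25834/121133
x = -1707/121133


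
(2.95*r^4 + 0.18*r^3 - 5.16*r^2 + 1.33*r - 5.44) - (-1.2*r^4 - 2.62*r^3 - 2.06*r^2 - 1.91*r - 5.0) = 4.15*r^4 + 2.8*r^3 - 3.1*r^2 + 3.24*r - 0.44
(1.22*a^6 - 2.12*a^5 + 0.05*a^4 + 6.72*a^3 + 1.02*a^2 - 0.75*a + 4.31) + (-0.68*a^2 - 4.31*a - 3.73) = 1.22*a^6 - 2.12*a^5 + 0.05*a^4 + 6.72*a^3 + 0.34*a^2 - 5.06*a + 0.58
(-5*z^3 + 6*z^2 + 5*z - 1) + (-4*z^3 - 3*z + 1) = -9*z^3 + 6*z^2 + 2*z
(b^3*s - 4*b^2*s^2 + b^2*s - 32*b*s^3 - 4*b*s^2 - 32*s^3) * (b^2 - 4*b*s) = b^5*s - 8*b^4*s^2 + b^4*s - 16*b^3*s^3 - 8*b^3*s^2 + 128*b^2*s^4 - 16*b^2*s^3 + 128*b*s^4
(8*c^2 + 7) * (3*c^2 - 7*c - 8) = 24*c^4 - 56*c^3 - 43*c^2 - 49*c - 56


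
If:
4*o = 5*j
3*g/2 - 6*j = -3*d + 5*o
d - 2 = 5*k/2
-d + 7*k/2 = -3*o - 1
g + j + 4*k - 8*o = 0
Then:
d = -81/7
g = 260/7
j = 12/7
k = -38/7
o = 15/7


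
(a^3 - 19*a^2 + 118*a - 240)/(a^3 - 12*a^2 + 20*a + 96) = (a - 5)/(a + 2)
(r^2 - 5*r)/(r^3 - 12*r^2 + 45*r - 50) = r/(r^2 - 7*r + 10)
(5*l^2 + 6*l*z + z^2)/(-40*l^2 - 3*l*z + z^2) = (l + z)/(-8*l + z)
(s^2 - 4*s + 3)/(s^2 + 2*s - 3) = (s - 3)/(s + 3)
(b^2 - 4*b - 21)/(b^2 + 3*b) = (b - 7)/b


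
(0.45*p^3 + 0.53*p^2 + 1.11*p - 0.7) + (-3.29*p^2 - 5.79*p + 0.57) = 0.45*p^3 - 2.76*p^2 - 4.68*p - 0.13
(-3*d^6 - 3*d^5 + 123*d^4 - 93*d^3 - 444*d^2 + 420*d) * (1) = -3*d^6 - 3*d^5 + 123*d^4 - 93*d^3 - 444*d^2 + 420*d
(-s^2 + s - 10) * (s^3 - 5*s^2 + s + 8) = -s^5 + 6*s^4 - 16*s^3 + 43*s^2 - 2*s - 80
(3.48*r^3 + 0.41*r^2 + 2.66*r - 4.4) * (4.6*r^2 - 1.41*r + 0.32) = 16.008*r^5 - 3.0208*r^4 + 12.7715*r^3 - 23.8594*r^2 + 7.0552*r - 1.408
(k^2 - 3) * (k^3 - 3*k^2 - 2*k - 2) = k^5 - 3*k^4 - 5*k^3 + 7*k^2 + 6*k + 6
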